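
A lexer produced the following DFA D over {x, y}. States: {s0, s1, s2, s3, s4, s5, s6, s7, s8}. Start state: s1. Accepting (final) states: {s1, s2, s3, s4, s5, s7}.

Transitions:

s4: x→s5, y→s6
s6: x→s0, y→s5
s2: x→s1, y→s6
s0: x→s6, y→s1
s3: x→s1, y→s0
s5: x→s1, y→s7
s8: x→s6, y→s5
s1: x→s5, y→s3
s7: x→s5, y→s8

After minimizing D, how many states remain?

3

States {s2,s4} cannot be reached from the start state, so discard them.
Start with accepting vs non-accepting: {s1,s3,s5,s7} | {s0,s6,s8}.
On input y, block {s1,s3,s5,s7} splits into {s1,s5} and {s3,s7}.
No further refinement is possible. Final partition (3 blocks): {s1,s5} | {s0,s6,s8} | {s3,s7}.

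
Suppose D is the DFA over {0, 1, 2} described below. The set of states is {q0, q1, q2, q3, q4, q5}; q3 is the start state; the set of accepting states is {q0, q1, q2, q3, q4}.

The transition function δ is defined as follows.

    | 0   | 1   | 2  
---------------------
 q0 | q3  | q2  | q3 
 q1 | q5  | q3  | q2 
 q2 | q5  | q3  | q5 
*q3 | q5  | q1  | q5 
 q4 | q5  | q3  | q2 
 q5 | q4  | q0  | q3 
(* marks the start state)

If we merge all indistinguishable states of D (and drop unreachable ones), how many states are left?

All states are reachable from the start state.
Initial partition by acceptance: {q0,q1,q2,q3,q4} | {q5}.
On input 0, block {q0,q1,q2,q3,q4} splits into {q1,q2,q3,q4} and {q0}.
Refine {q1,q2,q3,q4} on symbol 2: members go to different blocks, giving {q1,q4} and {q2,q3}.
Refine {q2,q3} on symbol 1: members go to different blocks, giving {q2} and {q3}.
No further refinement is possible. Final partition (5 blocks): {q1,q4} | {q5} | {q0} | {q2} | {q3}.

5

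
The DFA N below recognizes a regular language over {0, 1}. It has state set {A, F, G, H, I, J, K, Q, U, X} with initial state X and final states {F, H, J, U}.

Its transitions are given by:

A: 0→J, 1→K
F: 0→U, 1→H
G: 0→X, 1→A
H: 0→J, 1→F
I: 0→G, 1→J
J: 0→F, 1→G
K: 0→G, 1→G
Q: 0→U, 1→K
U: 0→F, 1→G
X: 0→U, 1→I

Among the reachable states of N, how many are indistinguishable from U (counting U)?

Reachable states from the start: {A,F,G,H,I,J,K,U,X}. Unreachable: {Q} — drop them.
P0 = {F,H,J,U} | {A,G,I,K,X}.
On input 1, block {F,H,J,U} splits into {F,H} and {J,U}.
Split {A,G,I,K,X} by δ(·,0) → {G,I,K} and {A,X}.
Refine {G,I,K} on symbol 0: members go to different blocks, giving {I,K} and {G}.
On input 1, block {I,K} splits into {K} and {I}.
Split {A,X} by δ(·,1) → {X} and {A}.
Stable partition: {F,H} | {K} | {J,U} | {X} | {G} | {I} | {A} — 7 equivalence classes.
The equivalence class containing U is {J,U}, of size 2.

2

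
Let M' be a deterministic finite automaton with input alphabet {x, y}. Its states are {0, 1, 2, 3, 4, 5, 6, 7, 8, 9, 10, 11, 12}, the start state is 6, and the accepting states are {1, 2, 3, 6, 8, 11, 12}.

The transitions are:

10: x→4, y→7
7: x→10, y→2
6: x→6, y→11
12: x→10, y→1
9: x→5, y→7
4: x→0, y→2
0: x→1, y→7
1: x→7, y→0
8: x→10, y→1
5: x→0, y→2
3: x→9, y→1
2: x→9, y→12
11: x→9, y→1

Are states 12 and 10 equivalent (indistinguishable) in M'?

No

States {3,8} cannot be reached from the start state, so discard them.
Initial partition by acceptance: {1,2,6,11,12} | {0,4,5,7,9,10}.
Split {1,2,6,11,12} by δ(·,x) → {1,2,11,12} and {6}.
Split {1,2,11,12} by δ(·,y) → {2,11,12} and {1}.
Split {2,11,12} by δ(·,y) → {11,12} and {2}.
Split {0,4,5,7,9,10} by δ(·,x) → {4,5,7,9,10} and {0}.
Refine {4,5,7,9,10} on symbol x: members go to different blocks, giving {7,9,10} and {4,5}.
Refine {7,9,10} on symbol x: members go to different blocks, giving {9,10} and {7}.
Stable partition: {11,12} | {9,10} | {6} | {1} | {2} | {0} | {4,5} | {7} — 8 equivalence classes.
12 and 10 end up in different blocks, so they are distinguishable. For instance, the string 'ε' is accepted from only 12.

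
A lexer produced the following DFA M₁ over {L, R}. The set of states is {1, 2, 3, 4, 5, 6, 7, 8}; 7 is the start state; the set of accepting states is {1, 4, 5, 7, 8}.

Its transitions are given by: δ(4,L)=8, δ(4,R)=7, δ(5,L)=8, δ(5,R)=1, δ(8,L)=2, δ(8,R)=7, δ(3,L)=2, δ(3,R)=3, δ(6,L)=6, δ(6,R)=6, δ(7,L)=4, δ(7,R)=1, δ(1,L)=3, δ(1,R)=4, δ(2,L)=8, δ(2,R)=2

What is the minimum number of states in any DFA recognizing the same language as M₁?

First remove the unreachable states {5,6}; 6 states remain.
P0 = {1,4,7,8} | {2,3}.
Refine {1,4,7,8} on symbol L: members go to different blocks, giving {1,8} and {4,7}.
Refine {2,3} on symbol L: members go to different blocks, giving {2} and {3}.
Split {1,8} by δ(·,L) → {1} and {8}.
On input L, block {4,7} splits into {4} and {7}.
No further refinement is possible. Final partition (6 blocks): {1} | {2} | {4} | {3} | {8} | {7}.

6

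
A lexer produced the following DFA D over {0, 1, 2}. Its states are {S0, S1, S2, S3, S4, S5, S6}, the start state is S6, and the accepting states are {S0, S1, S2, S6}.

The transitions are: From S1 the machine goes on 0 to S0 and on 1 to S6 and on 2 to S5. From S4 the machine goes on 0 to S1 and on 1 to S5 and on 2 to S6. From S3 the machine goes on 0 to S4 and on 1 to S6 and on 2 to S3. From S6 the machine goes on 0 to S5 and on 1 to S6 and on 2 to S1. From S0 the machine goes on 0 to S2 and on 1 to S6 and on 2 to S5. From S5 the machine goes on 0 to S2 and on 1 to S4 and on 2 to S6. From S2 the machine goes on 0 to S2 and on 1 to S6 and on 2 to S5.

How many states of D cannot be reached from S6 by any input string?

1

Starting at S6 and following transitions, the reachable set is {S0, S1, S2, S4, S5, S6}. That leaves S3 unreachable — 1 in total.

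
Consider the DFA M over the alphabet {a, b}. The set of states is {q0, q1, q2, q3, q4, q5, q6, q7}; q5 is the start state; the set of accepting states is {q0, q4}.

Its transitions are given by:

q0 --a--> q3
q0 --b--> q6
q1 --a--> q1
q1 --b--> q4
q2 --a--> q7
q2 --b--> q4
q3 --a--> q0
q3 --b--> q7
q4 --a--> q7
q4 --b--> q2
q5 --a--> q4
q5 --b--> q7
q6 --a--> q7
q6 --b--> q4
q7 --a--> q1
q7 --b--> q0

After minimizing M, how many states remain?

Every state is reachable, so we keep all 8.
Initial partition by acceptance: {q0,q4} | {q1,q2,q3,q5,q6,q7}.
Refine {q1,q2,q3,q5,q6,q7} on symbol a: members go to different blocks, giving {q1,q2,q6,q7} and {q3,q5}.
Split {q0,q4} by δ(·,a) → {q0} and {q4}.
On input b, block {q1,q2,q6,q7} splits into {q1,q2,q6} and {q7}.
Refine {q1,q2,q6} on symbol a: members go to different blocks, giving {q2,q6} and {q1}.
Split {q3,q5} by δ(·,a) → {q3} and {q5}.
Stable partition: {q0} | {q2,q6} | {q3} | {q4} | {q7} | {q1} | {q5} — 7 equivalence classes.

7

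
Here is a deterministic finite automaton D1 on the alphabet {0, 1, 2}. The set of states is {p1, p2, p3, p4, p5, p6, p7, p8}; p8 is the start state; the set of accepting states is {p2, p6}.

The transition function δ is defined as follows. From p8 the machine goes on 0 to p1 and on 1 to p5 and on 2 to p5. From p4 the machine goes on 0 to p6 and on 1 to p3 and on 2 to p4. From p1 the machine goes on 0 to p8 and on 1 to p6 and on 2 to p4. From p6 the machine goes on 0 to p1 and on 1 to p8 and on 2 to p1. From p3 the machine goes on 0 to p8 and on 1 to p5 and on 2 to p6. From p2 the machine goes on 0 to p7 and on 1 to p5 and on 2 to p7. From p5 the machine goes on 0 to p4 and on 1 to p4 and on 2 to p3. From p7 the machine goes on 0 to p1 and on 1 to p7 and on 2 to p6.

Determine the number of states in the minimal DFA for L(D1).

Reachable states from the start: {p1,p3,p4,p5,p6,p8}. Unreachable: {p2,p7} — drop them.
Initial partition by acceptance: {p6} | {p1,p3,p4,p5,p8}.
Split {p1,p3,p4,p5,p8} by δ(·,0) → {p1,p3,p5,p8} and {p4}.
On input 0, block {p1,p3,p5,p8} splits into {p1,p3,p8} and {p5}.
Refine {p1,p3,p8} on symbol 1: members go to different blocks, giving {p3,p8} and {p1}.
Split {p3,p8} by δ(·,0) → {p3} and {p8}.
The partition is now stable with 6 blocks: {p6} | {p3} | {p4} | {p5} | {p1} | {p8}.

6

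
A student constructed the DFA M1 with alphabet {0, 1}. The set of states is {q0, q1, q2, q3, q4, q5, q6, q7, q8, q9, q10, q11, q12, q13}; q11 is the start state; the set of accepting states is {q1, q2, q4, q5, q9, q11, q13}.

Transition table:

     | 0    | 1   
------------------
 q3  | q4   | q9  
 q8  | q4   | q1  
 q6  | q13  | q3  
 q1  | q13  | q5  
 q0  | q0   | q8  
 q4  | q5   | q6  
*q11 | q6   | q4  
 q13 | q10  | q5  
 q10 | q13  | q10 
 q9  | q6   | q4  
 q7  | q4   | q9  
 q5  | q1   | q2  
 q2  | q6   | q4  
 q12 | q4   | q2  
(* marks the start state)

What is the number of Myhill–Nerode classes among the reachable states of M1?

Reachable states from the start: {q1,q2,q3,q4,q5,q6,q9,q10,q11,q13}. Unreachable: {q0,q7,q8,q12} — drop them.
Initial partition by acceptance: {q1,q2,q4,q5,q9,q11,q13} | {q3,q6,q10}.
Refine {q1,q2,q4,q5,q9,q11,q13} on symbol 0: members go to different blocks, giving {q2,q9,q11,q13} and {q1,q4,q5}.
Split {q3,q6,q10} by δ(·,0) → {q6,q10} and {q3}.
Split {q6,q10} by δ(·,1) → {q6} and {q10}.
Split {q2,q9,q11,q13} by δ(·,0) → {q2,q9,q11} and {q13}.
Refine {q1,q4,q5} on symbol 0: members go to different blocks, giving {q4,q5} and {q1}.
On input 0, block {q4,q5} splits into {q4} and {q5}.
Stable partition: {q2,q9,q11} | {q6} | {q4} | {q3} | {q10} | {q13} | {q1} | {q5} — 8 equivalence classes.

8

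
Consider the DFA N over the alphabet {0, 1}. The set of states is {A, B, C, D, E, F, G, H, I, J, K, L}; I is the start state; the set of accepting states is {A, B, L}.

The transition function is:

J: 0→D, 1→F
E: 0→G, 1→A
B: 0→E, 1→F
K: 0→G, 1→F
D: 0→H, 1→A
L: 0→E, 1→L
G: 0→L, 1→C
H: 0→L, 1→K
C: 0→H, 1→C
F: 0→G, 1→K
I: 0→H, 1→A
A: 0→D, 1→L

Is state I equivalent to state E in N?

Yes

Reachable states from the start: {A,C,D,E,F,G,H,I,K,L}. Unreachable: {B,J} — drop them.
Initial partition by acceptance: {A,L} | {C,D,E,F,G,H,I,K}.
Split {C,D,E,F,G,H,I,K} by δ(·,0) → {C,D,E,F,I,K} and {G,H}.
Refine {C,D,E,F,I,K} on symbol 1: members go to different blocks, giving {C,F,K} and {D,E,I}.
The partition is now stable with 4 blocks: {A,L} | {C,F,K} | {G,H} | {D,E,I}.
I and E lie in the same block of the stable partition, so they are equivalent — no string distinguishes them.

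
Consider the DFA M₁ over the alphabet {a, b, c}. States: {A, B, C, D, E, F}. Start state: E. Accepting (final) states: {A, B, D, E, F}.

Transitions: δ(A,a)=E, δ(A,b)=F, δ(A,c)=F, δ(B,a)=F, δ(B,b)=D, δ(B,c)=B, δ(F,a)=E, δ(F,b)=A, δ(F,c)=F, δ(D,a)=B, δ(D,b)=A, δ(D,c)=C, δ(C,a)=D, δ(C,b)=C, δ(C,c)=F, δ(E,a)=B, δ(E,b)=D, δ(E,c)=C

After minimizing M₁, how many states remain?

5

Start with accepting vs non-accepting: {A,B,D,E,F} | {C}.
On input c, block {A,B,D,E,F} splits into {A,B,F} and {D,E}.
Refine {A,B,F} on symbol a: members go to different blocks, giving {A,F} and {B}.
Split {D,E} by δ(·,b) → {D} and {E}.
The partition is now stable with 5 blocks: {A,F} | {C} | {D} | {B} | {E}.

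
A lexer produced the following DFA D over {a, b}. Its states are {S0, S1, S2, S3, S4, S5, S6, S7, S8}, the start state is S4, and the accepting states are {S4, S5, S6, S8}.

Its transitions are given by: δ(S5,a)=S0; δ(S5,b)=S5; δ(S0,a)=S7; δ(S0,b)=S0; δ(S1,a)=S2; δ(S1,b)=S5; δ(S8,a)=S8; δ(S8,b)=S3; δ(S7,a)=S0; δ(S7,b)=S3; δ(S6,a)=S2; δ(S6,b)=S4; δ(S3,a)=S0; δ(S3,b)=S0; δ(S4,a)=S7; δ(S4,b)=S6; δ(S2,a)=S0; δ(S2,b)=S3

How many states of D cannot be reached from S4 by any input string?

Starting at S4 and following transitions, the reachable set is {S0, S2, S3, S4, S6, S7}. That leaves S1, S5, S8 unreachable — 3 in total.

3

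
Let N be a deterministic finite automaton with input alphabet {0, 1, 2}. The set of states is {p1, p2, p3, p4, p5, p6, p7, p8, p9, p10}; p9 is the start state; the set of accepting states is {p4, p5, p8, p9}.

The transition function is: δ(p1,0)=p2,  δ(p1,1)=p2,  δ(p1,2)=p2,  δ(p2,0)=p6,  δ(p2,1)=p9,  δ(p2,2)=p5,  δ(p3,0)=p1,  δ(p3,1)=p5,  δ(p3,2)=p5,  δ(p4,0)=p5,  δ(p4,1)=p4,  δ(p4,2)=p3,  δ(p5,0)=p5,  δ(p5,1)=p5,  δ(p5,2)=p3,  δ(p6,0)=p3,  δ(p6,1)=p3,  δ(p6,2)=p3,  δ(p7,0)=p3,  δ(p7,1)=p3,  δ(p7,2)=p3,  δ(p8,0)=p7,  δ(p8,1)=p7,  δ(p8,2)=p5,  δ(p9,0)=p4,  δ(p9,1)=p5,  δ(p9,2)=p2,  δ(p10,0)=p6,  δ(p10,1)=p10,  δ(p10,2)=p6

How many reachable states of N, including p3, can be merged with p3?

Reachable states from the start: {p1,p2,p3,p4,p5,p6,p9}. Unreachable: {p7,p8,p10} — drop them.
Initial partition by acceptance: {p4,p5,p9} | {p1,p2,p3,p6}.
Refine {p1,p2,p3,p6} on symbol 1: members go to different blocks, giving {p1,p6} and {p2,p3}.
No further refinement is possible. Final partition (3 blocks): {p4,p5,p9} | {p1,p6} | {p2,p3}.
State p3 belongs to the block {p2,p3}, which has 2 states.

2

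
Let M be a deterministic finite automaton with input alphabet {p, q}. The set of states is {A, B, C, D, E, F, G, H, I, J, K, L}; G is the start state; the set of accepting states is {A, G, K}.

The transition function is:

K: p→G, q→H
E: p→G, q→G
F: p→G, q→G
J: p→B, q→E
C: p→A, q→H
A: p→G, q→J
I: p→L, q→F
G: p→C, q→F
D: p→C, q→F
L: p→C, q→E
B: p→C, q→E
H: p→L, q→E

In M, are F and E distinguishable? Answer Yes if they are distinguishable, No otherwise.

States {D,I,K} cannot be reached from the start state, so discard them.
Initial partition by acceptance: {A,G} | {B,C,E,F,H,J,L}.
Split {A,G} by δ(·,p) → {A} and {G}.
Refine {B,C,E,F,H,J,L} on symbol p: members go to different blocks, giving {B,H,J,L} and {E,F} and {C}.
Split {B,H,J,L} by δ(·,p) → {B,L} and {H,J}.
No further refinement is possible. Final partition (6 blocks): {A} | {B,L} | {G} | {E,F} | {C} | {H,J}.
F and E lie in the same block of the stable partition, so they are equivalent — no string distinguishes them.

No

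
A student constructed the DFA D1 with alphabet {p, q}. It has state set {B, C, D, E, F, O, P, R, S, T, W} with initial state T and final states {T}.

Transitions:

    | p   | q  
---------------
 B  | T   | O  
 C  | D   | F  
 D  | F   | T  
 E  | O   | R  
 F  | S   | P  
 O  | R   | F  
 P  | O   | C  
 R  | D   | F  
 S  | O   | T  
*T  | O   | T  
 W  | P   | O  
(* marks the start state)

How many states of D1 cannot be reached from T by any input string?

3

No path from T leads to B, E, W; the other 8 states are all reachable.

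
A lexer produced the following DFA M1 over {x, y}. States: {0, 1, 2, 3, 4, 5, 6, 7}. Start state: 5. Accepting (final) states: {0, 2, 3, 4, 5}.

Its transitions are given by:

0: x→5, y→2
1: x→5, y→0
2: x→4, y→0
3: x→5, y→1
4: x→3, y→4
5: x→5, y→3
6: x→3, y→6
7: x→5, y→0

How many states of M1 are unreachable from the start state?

2

BFS from 5 reaches {0, 1, 2, 3, 4, 5}; the 2 state(s) 6, 7 are never visited.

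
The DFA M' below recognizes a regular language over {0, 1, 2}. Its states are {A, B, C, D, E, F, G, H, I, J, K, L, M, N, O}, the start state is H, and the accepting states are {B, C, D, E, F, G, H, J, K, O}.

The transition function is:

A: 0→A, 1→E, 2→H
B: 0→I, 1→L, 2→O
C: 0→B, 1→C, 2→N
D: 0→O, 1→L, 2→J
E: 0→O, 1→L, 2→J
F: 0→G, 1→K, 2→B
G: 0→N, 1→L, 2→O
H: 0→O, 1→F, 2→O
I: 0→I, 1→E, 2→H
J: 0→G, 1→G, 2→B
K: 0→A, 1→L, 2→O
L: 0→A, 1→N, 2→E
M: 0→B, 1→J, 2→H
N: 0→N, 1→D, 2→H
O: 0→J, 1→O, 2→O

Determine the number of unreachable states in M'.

2

BFS from H reaches {A, B, D, E, F, G, H, I, J, K, L, N, O}; the 2 state(s) C, M are never visited.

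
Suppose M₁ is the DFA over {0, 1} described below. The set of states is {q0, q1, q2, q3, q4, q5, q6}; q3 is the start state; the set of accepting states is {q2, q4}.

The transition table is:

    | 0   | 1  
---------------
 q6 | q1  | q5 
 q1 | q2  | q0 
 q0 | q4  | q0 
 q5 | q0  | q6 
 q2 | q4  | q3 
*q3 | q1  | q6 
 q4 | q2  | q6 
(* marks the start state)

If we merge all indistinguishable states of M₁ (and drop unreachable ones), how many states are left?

P0 = {q2,q4} | {q0,q1,q3,q5,q6}.
On input 0, block {q0,q1,q3,q5,q6} splits into {q3,q5,q6} and {q0,q1}.
No further refinement is possible. Final partition (3 blocks): {q2,q4} | {q3,q5,q6} | {q0,q1}.

3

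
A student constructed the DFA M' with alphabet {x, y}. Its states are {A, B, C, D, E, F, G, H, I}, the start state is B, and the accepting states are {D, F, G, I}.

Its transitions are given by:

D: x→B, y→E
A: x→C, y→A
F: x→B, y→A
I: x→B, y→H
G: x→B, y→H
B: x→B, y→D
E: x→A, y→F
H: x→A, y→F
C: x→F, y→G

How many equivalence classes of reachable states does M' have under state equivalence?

States {I} cannot be reached from the start state, so discard them.
Start with accepting vs non-accepting: {D,F,G} | {A,B,C,E,H}.
Refine {A,B,C,E,H} on symbol x: members go to different blocks, giving {A,B,E,H} and {C}.
Split {A,B,E,H} by δ(·,x) → {B,E,H} and {A}.
Split {D,F,G} by δ(·,y) → {D,G} and {F}.
On input x, block {B,E,H} splits into {E,H} and {B}.
No further refinement is possible. Final partition (6 blocks): {D,G} | {E,H} | {C} | {A} | {F} | {B}.

6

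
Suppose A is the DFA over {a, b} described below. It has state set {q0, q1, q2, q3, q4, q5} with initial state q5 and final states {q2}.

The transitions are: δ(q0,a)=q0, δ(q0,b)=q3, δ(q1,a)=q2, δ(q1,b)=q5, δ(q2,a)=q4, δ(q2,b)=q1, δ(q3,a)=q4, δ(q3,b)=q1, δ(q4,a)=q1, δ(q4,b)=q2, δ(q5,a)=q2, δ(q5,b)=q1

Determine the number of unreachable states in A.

No path from q5 leads to q0, q3; the other 4 states are all reachable.

2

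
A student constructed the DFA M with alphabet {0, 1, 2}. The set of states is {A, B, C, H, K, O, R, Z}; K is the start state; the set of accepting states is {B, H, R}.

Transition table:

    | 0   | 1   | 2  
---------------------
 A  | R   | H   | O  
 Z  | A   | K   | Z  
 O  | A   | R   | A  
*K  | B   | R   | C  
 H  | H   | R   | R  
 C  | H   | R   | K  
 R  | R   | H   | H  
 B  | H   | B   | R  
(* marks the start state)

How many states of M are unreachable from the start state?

No path from K leads to A, O, Z; the other 5 states are all reachable.

3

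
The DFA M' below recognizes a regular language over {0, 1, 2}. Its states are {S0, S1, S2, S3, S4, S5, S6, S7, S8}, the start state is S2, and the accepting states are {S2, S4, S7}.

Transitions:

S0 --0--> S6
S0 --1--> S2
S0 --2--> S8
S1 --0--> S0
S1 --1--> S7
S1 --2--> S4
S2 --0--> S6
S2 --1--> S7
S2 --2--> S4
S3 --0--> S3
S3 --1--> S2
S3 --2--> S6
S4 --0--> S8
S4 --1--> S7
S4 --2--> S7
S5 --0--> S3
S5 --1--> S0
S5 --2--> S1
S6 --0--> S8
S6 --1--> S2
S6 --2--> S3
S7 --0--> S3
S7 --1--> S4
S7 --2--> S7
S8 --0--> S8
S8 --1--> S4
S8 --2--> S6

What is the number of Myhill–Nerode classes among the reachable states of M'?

States {S0,S1,S5} cannot be reached from the start state, so discard them.
Start with accepting vs non-accepting: {S2,S4,S7} | {S3,S6,S8}.
No further refinement is possible. Final partition (2 blocks): {S2,S4,S7} | {S3,S6,S8}.

2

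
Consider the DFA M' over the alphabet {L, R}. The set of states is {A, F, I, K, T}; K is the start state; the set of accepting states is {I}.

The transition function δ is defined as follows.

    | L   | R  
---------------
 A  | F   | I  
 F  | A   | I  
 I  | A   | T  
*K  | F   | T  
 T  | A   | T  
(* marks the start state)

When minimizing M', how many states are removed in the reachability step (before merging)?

0

A breadth-first search from the start state visits every state.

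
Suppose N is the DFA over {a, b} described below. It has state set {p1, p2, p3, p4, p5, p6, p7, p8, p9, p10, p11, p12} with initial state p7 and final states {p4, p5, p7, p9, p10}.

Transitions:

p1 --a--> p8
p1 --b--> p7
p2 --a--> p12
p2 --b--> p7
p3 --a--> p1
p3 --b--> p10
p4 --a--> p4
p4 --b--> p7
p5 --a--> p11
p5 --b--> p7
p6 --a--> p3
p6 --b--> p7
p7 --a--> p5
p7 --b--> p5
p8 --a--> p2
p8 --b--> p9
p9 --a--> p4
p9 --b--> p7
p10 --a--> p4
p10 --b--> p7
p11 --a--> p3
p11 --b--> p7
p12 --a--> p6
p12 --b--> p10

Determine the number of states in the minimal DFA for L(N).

5

Start with accepting vs non-accepting: {p4,p5,p7,p9,p10} | {p1,p2,p3,p6,p8,p11,p12}.
Split {p4,p5,p7,p9,p10} by δ(·,a) → {p4,p7,p9,p10} and {p5}.
Refine {p4,p7,p9,p10} on symbol a: members go to different blocks, giving {p4,p9,p10} and {p7}.
Split {p1,p2,p3,p6,p8,p11,p12} by δ(·,b) → {p1,p2,p6,p11} and {p3,p8,p12}.
No further refinement is possible. Final partition (5 blocks): {p4,p9,p10} | {p1,p2,p6,p11} | {p5} | {p7} | {p3,p8,p12}.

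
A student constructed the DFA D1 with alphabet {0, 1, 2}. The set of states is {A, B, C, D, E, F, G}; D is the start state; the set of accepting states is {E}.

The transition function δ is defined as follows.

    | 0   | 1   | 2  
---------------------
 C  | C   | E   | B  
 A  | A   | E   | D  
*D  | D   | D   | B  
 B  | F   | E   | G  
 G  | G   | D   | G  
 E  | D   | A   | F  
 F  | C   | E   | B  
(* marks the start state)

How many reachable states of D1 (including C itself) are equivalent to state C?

Start with accepting vs non-accepting: {E} | {A,B,C,D,F,G}.
Split {A,B,C,D,F,G} by δ(·,1) → {A,B,C,F} and {D,G}.
On input 2, block {A,B,C,F} splits into {A,B} and {C,F}.
Split {A,B} by δ(·,0) → {A} and {B}.
On input 2, block {D,G} splits into {D} and {G}.
The partition is now stable with 6 blocks: {E} | {A} | {D} | {C,F} | {B} | {G}.
The equivalence class containing C is {C,F}, of size 2.

2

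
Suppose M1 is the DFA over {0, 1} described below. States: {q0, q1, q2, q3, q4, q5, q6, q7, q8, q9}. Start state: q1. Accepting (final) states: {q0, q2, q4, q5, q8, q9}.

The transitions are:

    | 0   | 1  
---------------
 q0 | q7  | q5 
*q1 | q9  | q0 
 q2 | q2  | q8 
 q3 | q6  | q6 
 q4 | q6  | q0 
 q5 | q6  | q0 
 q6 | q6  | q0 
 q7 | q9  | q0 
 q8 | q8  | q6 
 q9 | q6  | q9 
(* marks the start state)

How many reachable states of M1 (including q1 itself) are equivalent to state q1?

First remove the unreachable states {q2,q3,q4,q8}; 6 states remain.
Start with accepting vs non-accepting: {q0,q5,q9} | {q1,q6,q7}.
On input 0, block {q1,q6,q7} splits into {q1,q7} and {q6}.
Refine {q0,q5,q9} on symbol 0: members go to different blocks, giving {q5,q9} and {q0}.
On input 1, block {q5,q9} splits into {q5} and {q9}.
Stable partition: {q5} | {q1,q7} | {q6} | {q0} | {q9} — 5 equivalence classes.
State q1 belongs to the block {q1,q7}, which has 2 states.

2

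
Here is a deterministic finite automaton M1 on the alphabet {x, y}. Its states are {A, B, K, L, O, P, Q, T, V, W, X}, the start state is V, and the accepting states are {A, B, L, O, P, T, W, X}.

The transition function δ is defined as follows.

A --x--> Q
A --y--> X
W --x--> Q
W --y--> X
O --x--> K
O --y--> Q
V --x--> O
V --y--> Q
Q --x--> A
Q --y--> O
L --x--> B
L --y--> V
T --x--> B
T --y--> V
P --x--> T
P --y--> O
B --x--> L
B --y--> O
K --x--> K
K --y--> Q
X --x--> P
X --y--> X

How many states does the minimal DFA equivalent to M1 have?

First remove the unreachable states {W}; 10 states remain.
P0 = {A,B,L,O,P,T,X} | {K,Q,V}.
Split {A,B,L,O,P,T,X} by δ(·,x) → {B,L,P,T,X} and {A,O}.
On input y, block {B,L,P,T,X} splits into {L,T} and {B,P} and {X}.
Refine {K,Q,V} on symbol x: members go to different blocks, giving {Q,V} and {K}.
Refine {Q,V} on symbol y: members go to different blocks, giving {V} and {Q}.
Split {A,O} by δ(·,x) → {O} and {A}.
The partition is now stable with 8 blocks: {L,T} | {V} | {O} | {B,P} | {X} | {K} | {Q} | {A}.

8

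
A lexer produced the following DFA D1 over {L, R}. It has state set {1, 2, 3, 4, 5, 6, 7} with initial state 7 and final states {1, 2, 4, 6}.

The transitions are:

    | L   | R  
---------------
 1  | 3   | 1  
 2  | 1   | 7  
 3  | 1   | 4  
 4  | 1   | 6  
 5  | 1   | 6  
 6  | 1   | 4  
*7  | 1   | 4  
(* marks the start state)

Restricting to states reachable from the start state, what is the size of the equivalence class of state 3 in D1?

States {2,5} cannot be reached from the start state, so discard them.
Start with accepting vs non-accepting: {1,4,6} | {3,7}.
Refine {1,4,6} on symbol L: members go to different blocks, giving {4,6} and {1}.
The partition is now stable with 3 blocks: {4,6} | {3,7} | {1}.
State 3 belongs to the block {3,7}, which has 2 states.

2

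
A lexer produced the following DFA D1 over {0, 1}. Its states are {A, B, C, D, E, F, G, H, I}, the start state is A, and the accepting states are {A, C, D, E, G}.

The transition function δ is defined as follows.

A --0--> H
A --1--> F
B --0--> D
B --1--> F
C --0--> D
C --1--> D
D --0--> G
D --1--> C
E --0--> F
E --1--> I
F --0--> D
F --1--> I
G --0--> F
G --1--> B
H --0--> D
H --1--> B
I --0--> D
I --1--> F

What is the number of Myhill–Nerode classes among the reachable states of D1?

States {E} cannot be reached from the start state, so discard them.
Initial partition by acceptance: {A,C,D,G} | {B,F,H,I}.
Refine {A,C,D,G} on symbol 0: members go to different blocks, giving {A,G} and {C,D}.
On input 0, block {C,D} splits into {C} and {D}.
Stable partition: {A,G} | {B,F,H,I} | {C} | {D} — 4 equivalence classes.

4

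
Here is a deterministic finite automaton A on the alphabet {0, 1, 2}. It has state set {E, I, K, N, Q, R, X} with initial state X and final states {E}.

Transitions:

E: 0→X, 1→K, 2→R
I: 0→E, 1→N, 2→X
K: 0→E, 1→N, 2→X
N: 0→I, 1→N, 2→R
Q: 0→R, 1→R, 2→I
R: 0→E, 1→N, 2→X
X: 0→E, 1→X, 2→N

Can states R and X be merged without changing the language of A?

No

Reachable states from the start: {E,I,K,N,R,X}. Unreachable: {Q} — drop them.
Initial partition by acceptance: {E} | {I,K,N,R,X}.
Refine {I,K,N,R,X} on symbol 0: members go to different blocks, giving {I,K,R,X} and {N}.
Split {I,K,R,X} by δ(·,1) → {I,K,R} and {X}.
No further refinement is possible. Final partition (4 blocks): {E} | {I,K,R} | {N} | {X}.
R and X end up in different blocks, so they are distinguishable. For instance, the string '10' is accepted from only X.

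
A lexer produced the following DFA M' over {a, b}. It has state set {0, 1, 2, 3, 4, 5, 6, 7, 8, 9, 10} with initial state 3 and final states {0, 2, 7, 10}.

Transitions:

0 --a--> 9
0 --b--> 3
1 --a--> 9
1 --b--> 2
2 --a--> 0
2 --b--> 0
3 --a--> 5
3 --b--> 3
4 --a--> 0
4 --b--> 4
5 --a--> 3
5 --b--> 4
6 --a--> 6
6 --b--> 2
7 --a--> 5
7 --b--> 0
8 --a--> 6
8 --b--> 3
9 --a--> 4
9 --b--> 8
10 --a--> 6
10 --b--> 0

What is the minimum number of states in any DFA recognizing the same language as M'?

8

Reachable states from the start: {0,2,3,4,5,6,8,9}. Unreachable: {1,7,10} — drop them.
Start with accepting vs non-accepting: {0,2} | {3,4,5,6,8,9}.
Split {0,2} by δ(·,a) → {0} and {2}.
Split {3,4,5,6,8,9} by δ(·,a) → {3,5,6,8,9} and {4}.
Split {3,5,6,8,9} by δ(·,a) → {3,5,6,8} and {9}.
Split {3,5,6,8} by δ(·,b) → {3,8} and {5} and {6}.
Split {3,8} by δ(·,a) → {3} and {8}.
No further refinement is possible. Final partition (8 blocks): {0} | {3} | {2} | {4} | {9} | {5} | {6} | {8}.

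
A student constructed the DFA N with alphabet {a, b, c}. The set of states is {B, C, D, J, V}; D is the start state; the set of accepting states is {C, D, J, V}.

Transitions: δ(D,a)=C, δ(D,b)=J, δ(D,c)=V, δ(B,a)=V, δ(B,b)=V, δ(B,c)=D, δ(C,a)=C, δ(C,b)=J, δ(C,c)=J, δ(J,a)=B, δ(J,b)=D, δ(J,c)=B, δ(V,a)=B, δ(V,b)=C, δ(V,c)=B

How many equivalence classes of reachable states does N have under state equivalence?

3

Every state is reachable, so we keep all 5.
P0 = {C,D,J,V} | {B}.
On input a, block {C,D,J,V} splits into {J,V} and {C,D}.
No further refinement is possible. Final partition (3 blocks): {J,V} | {B} | {C,D}.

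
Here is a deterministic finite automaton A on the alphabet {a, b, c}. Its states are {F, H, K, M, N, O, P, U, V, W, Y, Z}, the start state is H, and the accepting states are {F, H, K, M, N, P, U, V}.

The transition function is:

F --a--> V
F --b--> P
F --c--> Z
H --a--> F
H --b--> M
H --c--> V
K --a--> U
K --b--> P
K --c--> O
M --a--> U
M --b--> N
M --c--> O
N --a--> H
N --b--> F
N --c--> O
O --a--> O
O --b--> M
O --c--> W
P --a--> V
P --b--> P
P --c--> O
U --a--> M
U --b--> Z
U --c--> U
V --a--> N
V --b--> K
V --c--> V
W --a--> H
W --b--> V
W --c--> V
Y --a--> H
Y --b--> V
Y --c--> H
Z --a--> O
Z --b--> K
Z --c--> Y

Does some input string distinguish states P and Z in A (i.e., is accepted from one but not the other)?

All states are reachable from the start state.
Start with accepting vs non-accepting: {F,H,K,M,N,P,U,V} | {O,W,Y,Z}.
Split {F,H,K,M,N,P,U,V} by δ(·,b) → {F,H,K,M,N,P,V} and {U}.
Refine {F,H,K,M,N,P,V} on symbol a: members go to different blocks, giving {F,H,N,P,V} and {K,M}.
Refine {F,H,N,P,V} on symbol b: members go to different blocks, giving {F,N,P} and {H,V}.
Refine {O,W,Y,Z} on symbol a: members go to different blocks, giving {O,Z} and {W,Y}.
Stable partition: {F,N,P} | {O,Z} | {U} | {K,M} | {H,V} | {W,Y} — 6 equivalence classes.
P and Z end up in different blocks, so they are distinguishable. For instance, the string 'ε' is accepted from only P.

Yes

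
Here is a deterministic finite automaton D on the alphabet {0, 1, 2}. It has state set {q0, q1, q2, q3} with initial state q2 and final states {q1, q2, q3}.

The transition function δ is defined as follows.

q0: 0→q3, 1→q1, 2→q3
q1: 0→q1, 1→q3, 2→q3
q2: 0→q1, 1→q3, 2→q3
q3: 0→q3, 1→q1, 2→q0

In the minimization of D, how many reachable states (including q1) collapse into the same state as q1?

2

Initial partition by acceptance: {q1,q2,q3} | {q0}.
On input 2, block {q1,q2,q3} splits into {q1,q2} and {q3}.
The partition is now stable with 3 blocks: {q1,q2} | {q0} | {q3}.
The equivalence class containing q1 is {q1,q2}, of size 2.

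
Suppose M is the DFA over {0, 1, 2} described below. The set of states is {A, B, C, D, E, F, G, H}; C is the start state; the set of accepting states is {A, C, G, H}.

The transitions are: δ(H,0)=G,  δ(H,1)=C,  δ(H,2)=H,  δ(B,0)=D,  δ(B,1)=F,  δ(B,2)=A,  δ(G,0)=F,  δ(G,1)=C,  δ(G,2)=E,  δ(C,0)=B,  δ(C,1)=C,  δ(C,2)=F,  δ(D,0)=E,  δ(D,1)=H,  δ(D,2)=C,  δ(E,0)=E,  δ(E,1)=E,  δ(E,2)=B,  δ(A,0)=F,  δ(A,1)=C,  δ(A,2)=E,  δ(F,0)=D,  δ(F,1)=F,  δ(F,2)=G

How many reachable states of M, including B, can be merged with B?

2

Start with accepting vs non-accepting: {A,C,G,H} | {B,D,E,F}.
Refine {A,C,G,H} on symbol 0: members go to different blocks, giving {A,C,G} and {H}.
Split {B,D,E,F} by δ(·,1) → {B,E,F} and {D}.
On input 0, block {B,E,F} splits into {B,F} and {E}.
Refine {A,C,G} on symbol 2: members go to different blocks, giving {A,G} and {C}.
No further refinement is possible. Final partition (6 blocks): {A,G} | {B,F} | {H} | {D} | {E} | {C}.
State B belongs to the block {B,F}, which has 2 states.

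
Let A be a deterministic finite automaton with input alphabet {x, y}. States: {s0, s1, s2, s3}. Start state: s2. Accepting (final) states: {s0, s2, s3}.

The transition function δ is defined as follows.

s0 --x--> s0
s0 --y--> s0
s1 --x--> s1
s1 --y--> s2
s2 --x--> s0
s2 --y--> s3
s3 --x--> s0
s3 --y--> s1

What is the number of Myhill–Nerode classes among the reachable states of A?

4

All states are reachable from the start state.
Start with accepting vs non-accepting: {s0,s2,s3} | {s1}.
On input y, block {s0,s2,s3} splits into {s0,s2} and {s3}.
Split {s0,s2} by δ(·,y) → {s0} and {s2}.
Stable partition: {s0} | {s1} | {s3} | {s2} — 4 equivalence classes.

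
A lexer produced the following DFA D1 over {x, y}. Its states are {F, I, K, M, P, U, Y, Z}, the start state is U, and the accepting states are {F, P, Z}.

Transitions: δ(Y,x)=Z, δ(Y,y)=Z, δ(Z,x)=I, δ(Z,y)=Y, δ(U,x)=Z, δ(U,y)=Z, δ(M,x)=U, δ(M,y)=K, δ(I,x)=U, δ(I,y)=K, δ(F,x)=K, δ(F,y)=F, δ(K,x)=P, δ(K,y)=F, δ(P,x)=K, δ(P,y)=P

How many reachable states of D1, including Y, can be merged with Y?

First remove the unreachable states {M}; 7 states remain.
Initial partition by acceptance: {F,P,Z} | {I,K,U,Y}.
On input y, block {F,P,Z} splits into {F,P} and {Z}.
Split {I,K,U,Y} by δ(·,x) → {U,Y} and {I} and {K}.
No further refinement is possible. Final partition (5 blocks): {F,P} | {U,Y} | {Z} | {I} | {K}.
The equivalence class containing Y is {U,Y}, of size 2.

2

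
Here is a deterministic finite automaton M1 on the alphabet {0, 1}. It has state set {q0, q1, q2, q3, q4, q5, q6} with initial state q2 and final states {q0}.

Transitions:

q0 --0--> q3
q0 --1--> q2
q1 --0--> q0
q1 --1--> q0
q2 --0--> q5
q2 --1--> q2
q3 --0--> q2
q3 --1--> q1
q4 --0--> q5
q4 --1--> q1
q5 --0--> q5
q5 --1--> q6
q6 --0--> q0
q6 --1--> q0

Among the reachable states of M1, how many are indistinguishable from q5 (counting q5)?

Reachable states from the start: {q0,q1,q2,q3,q5,q6}. Unreachable: {q4} — drop them.
Start with accepting vs non-accepting: {q0} | {q1,q2,q3,q5,q6}.
Refine {q1,q2,q3,q5,q6} on symbol 0: members go to different blocks, giving {q2,q3,q5} and {q1,q6}.
Refine {q2,q3,q5} on symbol 1: members go to different blocks, giving {q3,q5} and {q2}.
Split {q3,q5} by δ(·,0) → {q3} and {q5}.
The partition is now stable with 5 blocks: {q0} | {q3} | {q1,q6} | {q2} | {q5}.
State q5 belongs to the block {q5}, which has 1 states.

1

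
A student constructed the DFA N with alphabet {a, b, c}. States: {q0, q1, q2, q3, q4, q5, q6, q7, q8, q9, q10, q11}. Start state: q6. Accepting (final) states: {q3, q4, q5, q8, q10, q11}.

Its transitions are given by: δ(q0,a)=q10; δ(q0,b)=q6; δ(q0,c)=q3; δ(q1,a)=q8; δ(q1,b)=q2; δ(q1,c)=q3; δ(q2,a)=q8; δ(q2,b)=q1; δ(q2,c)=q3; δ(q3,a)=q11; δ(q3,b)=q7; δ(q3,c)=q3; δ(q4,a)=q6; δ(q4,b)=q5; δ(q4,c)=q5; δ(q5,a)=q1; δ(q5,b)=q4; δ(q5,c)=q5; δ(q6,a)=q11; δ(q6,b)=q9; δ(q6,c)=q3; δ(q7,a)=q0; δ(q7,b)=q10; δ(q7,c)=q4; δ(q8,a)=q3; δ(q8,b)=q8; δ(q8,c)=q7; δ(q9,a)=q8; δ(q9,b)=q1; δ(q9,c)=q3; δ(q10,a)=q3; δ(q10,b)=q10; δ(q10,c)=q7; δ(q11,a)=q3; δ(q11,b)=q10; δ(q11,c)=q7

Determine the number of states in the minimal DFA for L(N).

5

Every state is reachable, so we keep all 12.
Initial partition by acceptance: {q3,q4,q5,q8,q10,q11} | {q0,q1,q2,q6,q7,q9}.
Split {q3,q4,q5,q8,q10,q11} by δ(·,a) → {q3,q8,q10,q11} and {q4,q5}.
Split {q3,q8,q10,q11} by δ(·,b) → {q8,q10,q11} and {q3}.
On input a, block {q0,q1,q2,q6,q7,q9} splits into {q0,q1,q2,q6,q9} and {q7}.
No further refinement is possible. Final partition (5 blocks): {q8,q10,q11} | {q0,q1,q2,q6,q9} | {q4,q5} | {q3} | {q7}.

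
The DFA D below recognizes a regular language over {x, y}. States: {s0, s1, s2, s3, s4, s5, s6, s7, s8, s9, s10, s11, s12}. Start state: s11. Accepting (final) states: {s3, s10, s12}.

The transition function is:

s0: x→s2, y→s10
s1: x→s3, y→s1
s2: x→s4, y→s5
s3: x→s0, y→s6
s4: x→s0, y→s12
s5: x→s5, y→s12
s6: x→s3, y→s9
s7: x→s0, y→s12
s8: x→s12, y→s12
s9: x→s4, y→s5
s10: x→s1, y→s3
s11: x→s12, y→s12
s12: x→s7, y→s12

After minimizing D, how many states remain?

First remove the unreachable states {s8}; 12 states remain.
Initial partition by acceptance: {s3,s10,s12} | {s0,s1,s2,s4,s5,s6,s7,s9,s11}.
On input y, block {s3,s10,s12} splits into {s10,s12} and {s3}.
On input y, block {s10,s12} splits into {s10} and {s12}.
Refine {s0,s1,s2,s4,s5,s6,s7,s9,s11} on symbol x: members go to different blocks, giving {s0,s2,s4,s5,s7,s9} and {s1,s6} and {s11}.
Refine {s0,s2,s4,s5,s7,s9} on symbol y: members go to different blocks, giving {s4,s5,s7} and {s2,s9} and {s0}.
On input x, block {s4,s5,s7} splits into {s4,s7} and {s5}.
Split {s1,s6} by δ(·,y) → {s1} and {s6}.
No further refinement is possible. Final partition (10 blocks): {s10} | {s4,s7} | {s3} | {s12} | {s1} | {s11} | {s2,s9} | {s0} | {s5} | {s6}.

10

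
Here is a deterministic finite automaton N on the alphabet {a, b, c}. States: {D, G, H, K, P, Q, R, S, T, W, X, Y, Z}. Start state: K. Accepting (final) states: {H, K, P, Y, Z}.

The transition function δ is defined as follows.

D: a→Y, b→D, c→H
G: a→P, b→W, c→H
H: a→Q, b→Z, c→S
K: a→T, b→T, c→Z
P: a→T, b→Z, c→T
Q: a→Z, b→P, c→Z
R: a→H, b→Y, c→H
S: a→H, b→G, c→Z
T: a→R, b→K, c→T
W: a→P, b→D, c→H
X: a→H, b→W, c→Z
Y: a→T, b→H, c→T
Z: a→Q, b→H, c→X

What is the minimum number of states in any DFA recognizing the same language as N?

Start with accepting vs non-accepting: {H,K,P,Y,Z} | {D,G,Q,R,S,T,W,X}.
On input b, block {H,K,P,Y,Z} splits into {H,P,Y,Z} and {K}.
Refine {D,G,Q,R,S,T,W,X} on symbol a: members go to different blocks, giving {D,G,Q,R,S,W,X} and {T}.
Refine {H,P,Y,Z} on symbol a: members go to different blocks, giving {H,Z} and {P,Y}.
Refine {D,G,Q,R,S,W,X} on symbol a: members go to different blocks, giving {Q,R,S,X} and {D,G,W}.
Refine {Q,R,S,X} on symbol b: members go to different blocks, giving {Q,R} and {S,X}.
The partition is now stable with 7 blocks: {H,Z} | {Q,R} | {K} | {T} | {P,Y} | {D,G,W} | {S,X}.

7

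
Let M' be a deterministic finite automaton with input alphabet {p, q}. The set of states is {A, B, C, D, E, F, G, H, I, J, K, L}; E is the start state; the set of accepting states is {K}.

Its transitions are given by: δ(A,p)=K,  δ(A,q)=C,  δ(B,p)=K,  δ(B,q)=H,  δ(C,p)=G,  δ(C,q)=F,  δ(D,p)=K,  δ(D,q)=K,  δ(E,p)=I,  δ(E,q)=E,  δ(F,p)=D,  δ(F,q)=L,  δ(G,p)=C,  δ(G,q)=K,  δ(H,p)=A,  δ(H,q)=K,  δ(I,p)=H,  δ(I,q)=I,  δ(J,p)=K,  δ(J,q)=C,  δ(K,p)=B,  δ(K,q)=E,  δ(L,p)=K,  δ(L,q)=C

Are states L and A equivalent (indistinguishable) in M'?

Yes

Reachable states from the start: {A,B,C,D,E,F,G,H,I,K,L}. Unreachable: {J} — drop them.
Initial partition by acceptance: {K} | {A,B,C,D,E,F,G,H,I,L}.
Split {A,B,C,D,E,F,G,H,I,L} by δ(·,p) → {C,E,F,G,H,I} and {A,B,D,L}.
Refine {C,E,F,G,H,I} on symbol p: members go to different blocks, giving {C,E,G,I} and {F,H}.
Refine {C,E,G,I} on symbol p: members go to different blocks, giving {C,E,G} and {I}.
On input p, block {C,E,G} splits into {C,G} and {E}.
Refine {C,G} on symbol q: members go to different blocks, giving {C} and {G}.
On input q, block {A,B,D,L} splits into {A,L} and {B} and {D}.
Refine {F,H} on symbol p: members go to different blocks, giving {F} and {H}.
The partition is now stable with 10 blocks: {K} | {C} | {A,L} | {F} | {I} | {E} | {G} | {B} | {D} | {H}.
L and A lie in the same block of the stable partition, so they are equivalent — no string distinguishes them.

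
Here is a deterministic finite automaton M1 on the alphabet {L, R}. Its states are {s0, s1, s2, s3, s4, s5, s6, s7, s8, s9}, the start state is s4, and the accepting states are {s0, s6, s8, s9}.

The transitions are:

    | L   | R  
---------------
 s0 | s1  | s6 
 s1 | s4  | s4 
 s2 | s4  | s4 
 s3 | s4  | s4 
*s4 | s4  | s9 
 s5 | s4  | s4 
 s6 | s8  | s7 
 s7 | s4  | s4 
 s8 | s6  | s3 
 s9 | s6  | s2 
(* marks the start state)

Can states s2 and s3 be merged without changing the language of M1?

Yes

First remove the unreachable states {s0,s1,s5}; 7 states remain.
Initial partition by acceptance: {s6,s8,s9} | {s2,s3,s4,s7}.
Split {s2,s3,s4,s7} by δ(·,R) → {s2,s3,s7} and {s4}.
No further refinement is possible. Final partition (3 blocks): {s6,s8,s9} | {s2,s3,s7} | {s4}.
s2 and s3 lie in the same block of the stable partition, so they are equivalent — no string distinguishes them.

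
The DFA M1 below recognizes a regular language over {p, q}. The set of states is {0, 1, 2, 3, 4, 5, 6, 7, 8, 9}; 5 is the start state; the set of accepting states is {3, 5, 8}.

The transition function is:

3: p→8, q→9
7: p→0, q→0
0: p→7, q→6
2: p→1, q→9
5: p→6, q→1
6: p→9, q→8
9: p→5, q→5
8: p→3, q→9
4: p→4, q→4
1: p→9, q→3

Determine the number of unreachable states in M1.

No path from 5 leads to 0, 2, 4, 7; the other 6 states are all reachable.

4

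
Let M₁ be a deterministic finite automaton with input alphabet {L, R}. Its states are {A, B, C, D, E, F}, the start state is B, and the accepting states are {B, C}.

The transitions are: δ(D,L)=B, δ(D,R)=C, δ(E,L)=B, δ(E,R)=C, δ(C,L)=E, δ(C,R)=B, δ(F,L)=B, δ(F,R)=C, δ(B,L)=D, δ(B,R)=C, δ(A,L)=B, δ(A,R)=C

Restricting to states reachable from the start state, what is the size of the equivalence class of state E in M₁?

First remove the unreachable states {A,F}; 4 states remain.
P0 = {B,C} | {D,E}.
Stable partition: {B,C} | {D,E} — 2 equivalence classes.
The equivalence class containing E is {D,E}, of size 2.

2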